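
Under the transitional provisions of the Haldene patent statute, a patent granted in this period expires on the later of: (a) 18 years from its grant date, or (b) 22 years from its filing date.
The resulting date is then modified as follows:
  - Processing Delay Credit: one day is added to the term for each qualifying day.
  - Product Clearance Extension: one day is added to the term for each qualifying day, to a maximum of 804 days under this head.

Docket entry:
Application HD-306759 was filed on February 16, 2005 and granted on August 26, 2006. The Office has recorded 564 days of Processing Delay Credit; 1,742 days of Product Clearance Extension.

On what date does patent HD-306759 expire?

(a) grant + 18 years → 26 August 2024.
(b) filing + 22 years → 16 February 2027.
Later of the two: 16 February 2027.
Processing Delay Credit: +564 days → 2 September 2028.
Product Clearance Extension: 1742 days claimed exceeds the 804-day cap, so +804 days → 15 November 2030.

2030-11-15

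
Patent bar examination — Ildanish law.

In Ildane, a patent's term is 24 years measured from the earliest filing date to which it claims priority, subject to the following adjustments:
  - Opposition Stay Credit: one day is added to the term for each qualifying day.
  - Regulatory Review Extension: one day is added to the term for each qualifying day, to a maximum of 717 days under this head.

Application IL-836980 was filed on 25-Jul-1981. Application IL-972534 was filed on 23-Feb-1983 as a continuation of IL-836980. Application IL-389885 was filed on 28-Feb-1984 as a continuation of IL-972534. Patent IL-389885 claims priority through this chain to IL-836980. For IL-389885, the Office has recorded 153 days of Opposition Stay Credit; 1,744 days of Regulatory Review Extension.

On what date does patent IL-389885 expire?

December 12, 2007

Earliest priority filing: 25 July 1981.
Base term: 25 July 1981 + 24 years → 25 July 2005.
Opposition Stay Credit: +153 days → 25 December 2005.
Regulatory Review Extension: 1744 days claimed exceeds the 717-day cap, so +717 days → 12 December 2007.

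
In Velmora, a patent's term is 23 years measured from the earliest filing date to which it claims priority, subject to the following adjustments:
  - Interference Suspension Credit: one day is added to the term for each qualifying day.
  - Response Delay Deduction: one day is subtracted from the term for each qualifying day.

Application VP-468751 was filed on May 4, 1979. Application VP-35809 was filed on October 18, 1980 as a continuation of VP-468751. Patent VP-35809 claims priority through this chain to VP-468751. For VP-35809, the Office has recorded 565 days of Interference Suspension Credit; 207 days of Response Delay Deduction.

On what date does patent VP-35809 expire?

Earliest priority filing: 4 May 1979.
Base term: 4 May 1979 + 23 years → 4 May 2002.
Interference Suspension Credit: +565 days → 20 November 2003.
Response Delay Deduction: −207 days → 27 April 2003.

2003-04-27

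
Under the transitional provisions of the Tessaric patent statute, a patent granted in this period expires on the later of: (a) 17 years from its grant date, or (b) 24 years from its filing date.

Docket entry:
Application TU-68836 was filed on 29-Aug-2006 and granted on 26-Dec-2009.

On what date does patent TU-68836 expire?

2030-08-29

(a) grant + 17 years → 26 December 2026.
(b) filing + 24 years → 29 August 2030.
Later of the two: 29 August 2030.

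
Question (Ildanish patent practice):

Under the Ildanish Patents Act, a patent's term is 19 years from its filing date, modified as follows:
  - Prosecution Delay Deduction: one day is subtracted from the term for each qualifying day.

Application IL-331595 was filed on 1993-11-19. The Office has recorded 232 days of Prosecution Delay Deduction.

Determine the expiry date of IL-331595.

Base term: filing date + 19 years → 19 November 2012.
Prosecution Delay Deduction: −232 days → 1 April 2012.

2012-04-01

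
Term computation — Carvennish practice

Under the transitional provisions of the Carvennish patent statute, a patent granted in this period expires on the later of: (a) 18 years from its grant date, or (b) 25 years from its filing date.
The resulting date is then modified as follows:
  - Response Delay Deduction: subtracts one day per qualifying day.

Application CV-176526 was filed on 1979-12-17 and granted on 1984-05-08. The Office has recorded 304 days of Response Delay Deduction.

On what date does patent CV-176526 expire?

2004-02-17

(a) grant + 18 years → 8 May 2002.
(b) filing + 25 years → 17 December 2004.
Later of the two: 17 December 2004.
Response Delay Deduction: −304 days → 17 February 2004.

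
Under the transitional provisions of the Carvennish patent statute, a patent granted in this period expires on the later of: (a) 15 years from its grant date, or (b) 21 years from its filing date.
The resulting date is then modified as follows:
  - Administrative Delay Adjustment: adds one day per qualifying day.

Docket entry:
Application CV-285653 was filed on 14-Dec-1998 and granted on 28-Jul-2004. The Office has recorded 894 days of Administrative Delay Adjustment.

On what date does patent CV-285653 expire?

2022-05-26

(a) grant + 15 years → 28 July 2019.
(b) filing + 21 years → 14 December 2019.
Later of the two: 14 December 2019.
Administrative Delay Adjustment: +894 days → 26 May 2022.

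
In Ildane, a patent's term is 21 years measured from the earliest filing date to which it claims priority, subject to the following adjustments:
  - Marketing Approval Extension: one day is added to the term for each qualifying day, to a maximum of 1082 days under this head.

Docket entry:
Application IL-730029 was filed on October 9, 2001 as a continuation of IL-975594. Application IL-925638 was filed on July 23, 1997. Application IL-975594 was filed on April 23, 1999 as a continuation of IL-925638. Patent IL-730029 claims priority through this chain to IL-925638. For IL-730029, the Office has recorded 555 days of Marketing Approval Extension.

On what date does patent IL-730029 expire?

Earliest priority filing: 23 July 1997.
Base term: 23 July 1997 + 21 years → 23 July 2018.
Marketing Approval Extension: 555 days (within the 1082-day cap) → +555 days → 29 January 2020.

January 29, 2020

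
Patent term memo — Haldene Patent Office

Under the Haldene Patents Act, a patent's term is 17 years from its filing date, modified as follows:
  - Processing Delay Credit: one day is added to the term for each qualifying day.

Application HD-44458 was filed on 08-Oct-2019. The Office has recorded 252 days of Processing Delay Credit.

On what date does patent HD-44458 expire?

Base term: filing date + 17 years → 8 October 2036.
Processing Delay Credit: +252 days → 17 June 2037.

June 17, 2037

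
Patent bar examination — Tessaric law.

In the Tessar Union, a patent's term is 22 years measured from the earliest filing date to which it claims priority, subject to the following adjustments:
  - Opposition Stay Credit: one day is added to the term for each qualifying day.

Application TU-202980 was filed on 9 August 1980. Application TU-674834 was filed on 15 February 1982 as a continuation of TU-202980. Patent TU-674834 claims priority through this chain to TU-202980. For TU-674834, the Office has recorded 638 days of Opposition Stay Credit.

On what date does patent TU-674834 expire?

2004-05-08

Earliest priority filing: 9 August 1980.
Base term: 9 August 1980 + 22 years → 9 August 2002.
Opposition Stay Credit: +638 days → 8 May 2004.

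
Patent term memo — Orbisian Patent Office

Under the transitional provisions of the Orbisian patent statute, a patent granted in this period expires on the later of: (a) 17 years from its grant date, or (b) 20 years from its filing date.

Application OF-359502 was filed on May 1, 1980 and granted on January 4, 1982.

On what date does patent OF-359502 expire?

(a) grant + 17 years → 4 January 1999.
(b) filing + 20 years → 1 May 2000.
Later of the two: 1 May 2000.

May 1, 2000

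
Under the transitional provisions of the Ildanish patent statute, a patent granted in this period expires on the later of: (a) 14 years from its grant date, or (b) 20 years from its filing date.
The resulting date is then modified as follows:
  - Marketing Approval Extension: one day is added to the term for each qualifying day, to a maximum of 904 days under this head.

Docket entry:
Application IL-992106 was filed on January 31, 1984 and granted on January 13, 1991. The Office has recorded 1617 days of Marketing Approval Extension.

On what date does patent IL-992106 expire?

2007-07-06

(a) grant + 14 years → 13 January 2005.
(b) filing + 20 years → 31 January 2004.
Later of the two: 13 January 2005.
Marketing Approval Extension: 1617 days claimed exceeds the 904-day cap, so +904 days → 6 July 2007.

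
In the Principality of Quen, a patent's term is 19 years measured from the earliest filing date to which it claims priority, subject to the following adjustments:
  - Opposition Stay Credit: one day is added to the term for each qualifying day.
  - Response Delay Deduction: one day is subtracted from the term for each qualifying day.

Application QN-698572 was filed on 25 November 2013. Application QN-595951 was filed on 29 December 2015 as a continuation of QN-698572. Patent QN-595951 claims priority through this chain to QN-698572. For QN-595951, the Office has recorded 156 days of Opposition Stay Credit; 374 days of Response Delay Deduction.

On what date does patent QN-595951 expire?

2032-04-21

Earliest priority filing: 25 November 2013.
Base term: 25 November 2013 + 19 years → 25 November 2032.
Opposition Stay Credit: +156 days → 30 April 2033.
Response Delay Deduction: −374 days → 21 April 2032.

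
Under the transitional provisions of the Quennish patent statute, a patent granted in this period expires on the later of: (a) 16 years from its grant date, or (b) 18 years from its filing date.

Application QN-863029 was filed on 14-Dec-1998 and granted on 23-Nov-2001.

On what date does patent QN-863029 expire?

2017-11-23

(a) grant + 16 years → 23 November 2017.
(b) filing + 18 years → 14 December 2016.
Later of the two: 23 November 2017.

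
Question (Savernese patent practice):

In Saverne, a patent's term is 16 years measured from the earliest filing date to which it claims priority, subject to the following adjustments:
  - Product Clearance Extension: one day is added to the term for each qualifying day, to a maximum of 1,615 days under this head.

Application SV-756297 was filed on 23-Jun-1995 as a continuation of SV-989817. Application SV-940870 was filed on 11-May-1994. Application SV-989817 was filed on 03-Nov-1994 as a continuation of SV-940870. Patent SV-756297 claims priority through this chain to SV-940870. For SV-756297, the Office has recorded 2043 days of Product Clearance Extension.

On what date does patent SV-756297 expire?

Earliest priority filing: 11 May 1994.
Base term: 11 May 1994 + 16 years → 11 May 2010.
Product Clearance Extension: 2043 days claimed exceeds the 1615-day cap, so +1615 days → 12 October 2014.

October 12, 2014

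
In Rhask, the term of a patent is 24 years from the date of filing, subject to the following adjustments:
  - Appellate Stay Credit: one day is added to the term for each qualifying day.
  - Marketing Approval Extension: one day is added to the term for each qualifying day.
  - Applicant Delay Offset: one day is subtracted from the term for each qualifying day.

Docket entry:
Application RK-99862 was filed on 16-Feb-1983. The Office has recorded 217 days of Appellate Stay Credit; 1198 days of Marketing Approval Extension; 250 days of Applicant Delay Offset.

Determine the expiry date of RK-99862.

2010-04-26

Base term: filing date + 24 years → 16 February 2007.
Appellate Stay Credit: +217 days → 21 September 2007.
Marketing Approval Extension: +1198 days → 1 January 2011.
Applicant Delay Offset: −250 days → 26 April 2010.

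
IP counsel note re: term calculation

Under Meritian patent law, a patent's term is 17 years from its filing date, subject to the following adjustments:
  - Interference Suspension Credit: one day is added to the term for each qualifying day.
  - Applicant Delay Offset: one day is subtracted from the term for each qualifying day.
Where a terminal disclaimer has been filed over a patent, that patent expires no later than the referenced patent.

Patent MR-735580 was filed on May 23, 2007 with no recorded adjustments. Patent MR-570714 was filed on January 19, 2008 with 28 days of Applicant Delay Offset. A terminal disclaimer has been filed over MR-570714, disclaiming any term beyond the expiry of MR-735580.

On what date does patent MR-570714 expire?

2024-05-23

Natural term of MR-570714:
  Base: filing + 17 years → 19 January 2025.
  Applicant Delay Offset: −28 days → 22 December 2024.
Expiry of referenced patent MR-735580:
  Base: filing + 17 years → 23 May 2024.
Terminal disclaimer: MR-570714 expires on the earlier of 22 December 2024 and 23 May 2024.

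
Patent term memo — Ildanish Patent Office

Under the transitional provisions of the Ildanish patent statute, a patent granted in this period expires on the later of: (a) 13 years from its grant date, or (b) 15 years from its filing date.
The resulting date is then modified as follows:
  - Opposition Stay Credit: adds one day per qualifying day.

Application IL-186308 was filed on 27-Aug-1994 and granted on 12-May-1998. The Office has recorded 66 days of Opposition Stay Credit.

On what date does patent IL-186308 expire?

2011-07-17

(a) grant + 13 years → 12 May 2011.
(b) filing + 15 years → 27 August 2009.
Later of the two: 12 May 2011.
Opposition Stay Credit: +66 days → 17 July 2011.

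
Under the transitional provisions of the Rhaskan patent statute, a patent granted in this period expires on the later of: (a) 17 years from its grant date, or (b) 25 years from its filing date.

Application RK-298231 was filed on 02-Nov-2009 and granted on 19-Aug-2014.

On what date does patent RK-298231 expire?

2034-11-02

(a) grant + 17 years → 19 August 2031.
(b) filing + 25 years → 2 November 2034.
Later of the two: 2 November 2034.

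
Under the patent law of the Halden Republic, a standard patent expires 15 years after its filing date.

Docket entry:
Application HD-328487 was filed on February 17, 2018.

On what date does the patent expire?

February 17, 2033

Filing date + 15 years → 17 February 2033.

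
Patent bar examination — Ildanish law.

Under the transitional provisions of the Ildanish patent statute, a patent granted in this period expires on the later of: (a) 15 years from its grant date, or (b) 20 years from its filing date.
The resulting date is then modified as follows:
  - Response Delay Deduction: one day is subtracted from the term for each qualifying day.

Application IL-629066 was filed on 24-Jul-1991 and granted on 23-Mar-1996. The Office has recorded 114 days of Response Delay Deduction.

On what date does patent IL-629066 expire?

2011-04-01

(a) grant + 15 years → 23 March 2011.
(b) filing + 20 years → 24 July 2011.
Later of the two: 24 July 2011.
Response Delay Deduction: −114 days → 1 April 2011.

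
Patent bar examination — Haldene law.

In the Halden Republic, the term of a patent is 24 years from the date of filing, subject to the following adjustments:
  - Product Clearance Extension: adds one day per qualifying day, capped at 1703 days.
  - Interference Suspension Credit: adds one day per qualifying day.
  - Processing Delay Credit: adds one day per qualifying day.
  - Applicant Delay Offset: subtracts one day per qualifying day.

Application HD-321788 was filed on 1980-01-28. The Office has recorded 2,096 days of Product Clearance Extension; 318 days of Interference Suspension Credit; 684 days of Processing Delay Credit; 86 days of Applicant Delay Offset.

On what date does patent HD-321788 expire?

March 31, 2011

Base term: filing date + 24 years → 28 January 2004.
Product Clearance Extension: 2096 days claimed exceeds the 1703-day cap, so +1703 days → 26 September 2008.
Interference Suspension Credit: +318 days → 10 August 2009.
Processing Delay Credit: +684 days → 25 June 2011.
Applicant Delay Offset: −86 days → 31 March 2011.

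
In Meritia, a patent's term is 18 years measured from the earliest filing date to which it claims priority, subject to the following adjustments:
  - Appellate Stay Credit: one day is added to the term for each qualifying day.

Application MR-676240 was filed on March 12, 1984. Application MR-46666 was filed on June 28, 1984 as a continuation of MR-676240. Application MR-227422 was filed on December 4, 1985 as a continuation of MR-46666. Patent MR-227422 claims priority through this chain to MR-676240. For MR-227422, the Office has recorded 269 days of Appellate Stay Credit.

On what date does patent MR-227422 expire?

Earliest priority filing: 12 March 1984.
Base term: 12 March 1984 + 18 years → 12 March 2002.
Appellate Stay Credit: +269 days → 6 December 2002.

December 6, 2002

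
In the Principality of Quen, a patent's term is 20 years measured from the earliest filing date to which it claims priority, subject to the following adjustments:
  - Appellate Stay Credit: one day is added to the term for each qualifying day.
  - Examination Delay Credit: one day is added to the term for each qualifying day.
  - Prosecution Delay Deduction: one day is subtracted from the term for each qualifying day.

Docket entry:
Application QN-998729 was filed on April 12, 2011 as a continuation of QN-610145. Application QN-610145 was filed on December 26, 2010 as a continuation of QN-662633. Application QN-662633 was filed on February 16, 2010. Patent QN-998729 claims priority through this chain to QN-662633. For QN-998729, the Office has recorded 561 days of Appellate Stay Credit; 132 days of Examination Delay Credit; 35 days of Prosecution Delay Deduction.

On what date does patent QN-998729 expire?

Earliest priority filing: 16 February 2010.
Base term: 16 February 2010 + 20 years → 16 February 2030.
Appellate Stay Credit: +561 days → 31 August 2031.
Examination Delay Credit: +132 days → 10 January 2032.
Prosecution Delay Deduction: −35 days → 6 December 2031.

December 6, 2031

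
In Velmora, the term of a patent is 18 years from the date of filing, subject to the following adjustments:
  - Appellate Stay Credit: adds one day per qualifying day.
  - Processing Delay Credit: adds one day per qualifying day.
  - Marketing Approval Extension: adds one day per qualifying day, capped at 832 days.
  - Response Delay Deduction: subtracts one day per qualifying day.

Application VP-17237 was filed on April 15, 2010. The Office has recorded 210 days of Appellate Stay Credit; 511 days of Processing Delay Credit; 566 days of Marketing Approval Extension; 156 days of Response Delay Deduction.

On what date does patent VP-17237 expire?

Base term: filing date + 18 years → 15 April 2028.
Appellate Stay Credit: +210 days → 11 November 2028.
Processing Delay Credit: +511 days → 6 April 2030.
Marketing Approval Extension: 566 days (within the 832-day cap) → +566 days → 24 October 2031.
Response Delay Deduction: −156 days → 21 May 2031.

2031-05-21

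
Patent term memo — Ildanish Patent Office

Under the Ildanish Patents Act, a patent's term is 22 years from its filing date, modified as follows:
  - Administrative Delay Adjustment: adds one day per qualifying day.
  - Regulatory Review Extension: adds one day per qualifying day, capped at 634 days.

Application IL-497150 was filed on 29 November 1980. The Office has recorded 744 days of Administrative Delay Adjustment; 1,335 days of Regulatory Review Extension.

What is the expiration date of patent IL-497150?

Base term: filing date + 22 years → 29 November 2002.
Administrative Delay Adjustment: +744 days → 12 December 2004.
Regulatory Review Extension: 1335 days claimed exceeds the 634-day cap, so +634 days → 7 September 2006.

September 7, 2006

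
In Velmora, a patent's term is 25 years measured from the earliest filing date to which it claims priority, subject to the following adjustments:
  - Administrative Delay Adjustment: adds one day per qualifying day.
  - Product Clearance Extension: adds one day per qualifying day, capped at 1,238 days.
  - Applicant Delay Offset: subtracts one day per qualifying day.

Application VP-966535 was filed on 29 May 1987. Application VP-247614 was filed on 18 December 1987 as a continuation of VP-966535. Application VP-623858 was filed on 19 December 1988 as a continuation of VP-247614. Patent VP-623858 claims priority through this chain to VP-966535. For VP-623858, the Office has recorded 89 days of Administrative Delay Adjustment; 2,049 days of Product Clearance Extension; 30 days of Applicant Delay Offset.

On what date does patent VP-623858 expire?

Earliest priority filing: 29 May 1987.
Base term: 29 May 1987 + 25 years → 29 May 2012.
Administrative Delay Adjustment: +89 days → 26 August 2012.
Product Clearance Extension: 2049 days claimed exceeds the 1238-day cap, so +1238 days → 16 January 2016.
Applicant Delay Offset: −30 days → 17 December 2015.

December 17, 2015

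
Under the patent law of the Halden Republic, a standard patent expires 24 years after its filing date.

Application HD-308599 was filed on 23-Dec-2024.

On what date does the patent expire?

December 23, 2048

Filing date + 24 years → 23 December 2048.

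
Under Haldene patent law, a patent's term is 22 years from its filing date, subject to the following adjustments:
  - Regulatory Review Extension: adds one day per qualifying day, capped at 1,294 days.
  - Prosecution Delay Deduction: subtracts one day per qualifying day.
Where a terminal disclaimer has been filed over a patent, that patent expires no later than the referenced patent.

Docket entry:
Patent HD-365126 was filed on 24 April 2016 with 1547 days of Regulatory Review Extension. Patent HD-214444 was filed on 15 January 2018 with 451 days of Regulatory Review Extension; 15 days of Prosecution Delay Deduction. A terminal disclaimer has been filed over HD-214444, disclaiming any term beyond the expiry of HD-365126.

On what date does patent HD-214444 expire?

Natural term of HD-214444:
  Base: filing + 22 years → 15 January 2040.
  Regulatory Review Extension: 451 days (within the 1294-day cap) → +451 days → 10 April 2041.
  Prosecution Delay Deduction: −15 days → 26 March 2041.
Expiry of referenced patent HD-365126:
  Base: filing + 22 years → 24 April 2038.
  Regulatory Review Extension: 1547 days claimed exceeds the 1294-day cap, so +1294 days → 8 November 2041.
Terminal disclaimer: HD-214444 expires on the earlier of 26 March 2041 and 8 November 2041.

March 26, 2041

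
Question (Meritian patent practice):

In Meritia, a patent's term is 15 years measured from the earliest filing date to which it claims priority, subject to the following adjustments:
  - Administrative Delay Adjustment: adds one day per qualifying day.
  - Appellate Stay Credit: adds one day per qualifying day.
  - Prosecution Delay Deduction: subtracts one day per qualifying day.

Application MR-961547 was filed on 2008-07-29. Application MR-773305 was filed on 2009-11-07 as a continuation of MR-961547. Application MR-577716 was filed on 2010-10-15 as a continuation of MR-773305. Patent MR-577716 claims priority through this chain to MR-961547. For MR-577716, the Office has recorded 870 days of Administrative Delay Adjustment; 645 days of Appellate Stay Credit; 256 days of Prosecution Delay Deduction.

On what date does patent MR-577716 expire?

Earliest priority filing: 29 July 2008.
Base term: 29 July 2008 + 15 years → 29 July 2023.
Administrative Delay Adjustment: +870 days → 15 December 2025.
Appellate Stay Credit: +645 days → 21 September 2027.
Prosecution Delay Deduction: −256 days → 8 January 2027.

January 8, 2027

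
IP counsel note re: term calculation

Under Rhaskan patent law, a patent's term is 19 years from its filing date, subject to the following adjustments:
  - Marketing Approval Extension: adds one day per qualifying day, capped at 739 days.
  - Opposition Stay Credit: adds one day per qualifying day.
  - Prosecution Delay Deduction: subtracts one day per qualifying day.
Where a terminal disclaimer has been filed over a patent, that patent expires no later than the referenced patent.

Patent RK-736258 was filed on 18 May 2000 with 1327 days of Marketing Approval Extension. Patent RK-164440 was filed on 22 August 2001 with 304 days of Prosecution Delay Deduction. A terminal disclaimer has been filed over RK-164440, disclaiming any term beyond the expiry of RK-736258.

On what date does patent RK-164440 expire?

October 23, 2019

Natural term of RK-164440:
  Base: filing + 19 years → 22 August 2020.
  Prosecution Delay Deduction: −304 days → 23 October 2019.
Expiry of referenced patent RK-736258:
  Base: filing + 19 years → 18 May 2019.
  Marketing Approval Extension: 1327 days claimed exceeds the 739-day cap, so +739 days → 26 May 2021.
Terminal disclaimer: RK-164440 expires on the earlier of 23 October 2019 and 26 May 2021.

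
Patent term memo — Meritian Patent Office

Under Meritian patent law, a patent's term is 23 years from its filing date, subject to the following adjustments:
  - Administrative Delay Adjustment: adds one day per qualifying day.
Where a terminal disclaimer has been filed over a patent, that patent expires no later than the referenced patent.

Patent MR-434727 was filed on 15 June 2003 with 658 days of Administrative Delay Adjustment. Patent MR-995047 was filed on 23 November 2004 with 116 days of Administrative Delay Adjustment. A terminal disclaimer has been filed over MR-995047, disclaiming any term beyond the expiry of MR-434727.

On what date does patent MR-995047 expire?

2028-03-18

Natural term of MR-995047:
  Base: filing + 23 years → 23 November 2027.
  Administrative Delay Adjustment: +116 days → 18 March 2028.
Expiry of referenced patent MR-434727:
  Base: filing + 23 years → 15 June 2026.
  Administrative Delay Adjustment: +658 days → 3 April 2028.
Terminal disclaimer: MR-995047 expires on the earlier of 18 March 2028 and 3 April 2028.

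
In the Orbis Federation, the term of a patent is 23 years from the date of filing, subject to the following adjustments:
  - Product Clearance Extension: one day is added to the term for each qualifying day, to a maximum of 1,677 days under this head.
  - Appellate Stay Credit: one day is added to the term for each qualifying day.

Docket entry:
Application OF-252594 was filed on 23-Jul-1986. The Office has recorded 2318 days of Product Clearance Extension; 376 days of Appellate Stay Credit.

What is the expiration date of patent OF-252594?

2015-03-07

Base term: filing date + 23 years → 23 July 2009.
Product Clearance Extension: 2318 days claimed exceeds the 1677-day cap, so +1677 days → 24 February 2014.
Appellate Stay Credit: +376 days → 7 March 2015.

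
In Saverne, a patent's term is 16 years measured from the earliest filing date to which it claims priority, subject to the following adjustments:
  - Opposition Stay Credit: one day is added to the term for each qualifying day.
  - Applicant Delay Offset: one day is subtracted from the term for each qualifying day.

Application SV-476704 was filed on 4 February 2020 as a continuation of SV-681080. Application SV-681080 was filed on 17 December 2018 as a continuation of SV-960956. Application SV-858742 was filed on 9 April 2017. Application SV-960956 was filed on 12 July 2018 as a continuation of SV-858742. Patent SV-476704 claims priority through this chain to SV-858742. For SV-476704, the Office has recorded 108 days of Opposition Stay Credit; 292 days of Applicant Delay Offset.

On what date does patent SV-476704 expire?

2032-10-07

Earliest priority filing: 9 April 2017.
Base term: 9 April 2017 + 16 years → 9 April 2033.
Opposition Stay Credit: +108 days → 26 July 2033.
Applicant Delay Offset: −292 days → 7 October 2032.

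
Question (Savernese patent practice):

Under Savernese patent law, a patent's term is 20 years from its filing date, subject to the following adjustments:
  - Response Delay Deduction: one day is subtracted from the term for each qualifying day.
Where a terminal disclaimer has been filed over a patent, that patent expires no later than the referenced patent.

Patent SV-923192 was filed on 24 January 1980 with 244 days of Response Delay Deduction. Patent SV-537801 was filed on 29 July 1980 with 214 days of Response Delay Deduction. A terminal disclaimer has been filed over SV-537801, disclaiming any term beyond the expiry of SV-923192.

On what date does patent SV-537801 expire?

May 25, 1999

Natural term of SV-537801:
  Base: filing + 20 years → 29 July 2000.
  Response Delay Deduction: −214 days → 28 December 1999.
Expiry of referenced patent SV-923192:
  Base: filing + 20 years → 24 January 2000.
  Response Delay Deduction: −244 days → 25 May 1999.
Terminal disclaimer: SV-537801 expires on the earlier of 28 December 1999 and 25 May 1999.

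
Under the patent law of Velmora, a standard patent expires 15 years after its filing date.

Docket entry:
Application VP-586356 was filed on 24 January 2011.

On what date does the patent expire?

Filing date + 15 years → 24 January 2026.

2026-01-24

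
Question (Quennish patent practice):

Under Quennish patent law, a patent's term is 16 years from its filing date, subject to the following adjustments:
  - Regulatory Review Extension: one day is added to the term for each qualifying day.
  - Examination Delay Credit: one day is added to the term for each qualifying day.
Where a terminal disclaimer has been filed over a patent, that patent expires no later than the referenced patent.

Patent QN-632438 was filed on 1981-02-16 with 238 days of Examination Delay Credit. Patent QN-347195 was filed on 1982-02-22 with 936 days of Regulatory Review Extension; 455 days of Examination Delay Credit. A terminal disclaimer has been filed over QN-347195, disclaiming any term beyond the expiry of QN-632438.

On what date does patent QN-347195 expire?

Natural term of QN-347195:
  Base: filing + 16 years → 22 February 1998.
  Regulatory Review Extension: +936 days → 15 September 2000.
  Examination Delay Credit: +455 days → 14 December 2001.
Expiry of referenced patent QN-632438:
  Base: filing + 16 years → 16 February 1997.
  Examination Delay Credit: +238 days → 12 October 1997.
Terminal disclaimer: QN-347195 expires on the earlier of 14 December 2001 and 12 October 1997.

October 12, 1997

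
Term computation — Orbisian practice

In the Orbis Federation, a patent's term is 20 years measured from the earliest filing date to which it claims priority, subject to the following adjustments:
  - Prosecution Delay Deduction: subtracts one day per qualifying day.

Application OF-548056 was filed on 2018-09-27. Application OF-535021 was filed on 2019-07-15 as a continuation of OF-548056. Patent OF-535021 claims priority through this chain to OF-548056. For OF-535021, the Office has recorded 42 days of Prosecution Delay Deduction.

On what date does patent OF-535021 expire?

Earliest priority filing: 27 September 2018.
Base term: 27 September 2018 + 20 years → 27 September 2038.
Prosecution Delay Deduction: −42 days → 16 August 2038.

2038-08-16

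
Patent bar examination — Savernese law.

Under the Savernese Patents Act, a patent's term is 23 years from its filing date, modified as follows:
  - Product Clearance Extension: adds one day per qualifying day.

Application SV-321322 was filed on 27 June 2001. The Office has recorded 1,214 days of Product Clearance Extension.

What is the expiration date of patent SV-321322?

October 24, 2027

Base term: filing date + 23 years → 27 June 2024.
Product Clearance Extension: +1214 days → 24 October 2027.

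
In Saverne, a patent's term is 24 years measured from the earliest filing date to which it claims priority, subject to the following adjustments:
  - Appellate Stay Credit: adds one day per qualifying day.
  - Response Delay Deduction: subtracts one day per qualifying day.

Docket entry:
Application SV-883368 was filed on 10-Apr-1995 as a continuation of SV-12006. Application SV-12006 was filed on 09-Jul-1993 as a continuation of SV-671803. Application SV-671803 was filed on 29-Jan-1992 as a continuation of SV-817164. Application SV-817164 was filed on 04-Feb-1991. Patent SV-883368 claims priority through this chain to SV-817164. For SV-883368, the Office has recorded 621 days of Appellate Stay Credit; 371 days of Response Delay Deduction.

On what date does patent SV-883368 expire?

October 12, 2015

Earliest priority filing: 4 February 1991.
Base term: 4 February 1991 + 24 years → 4 February 2015.
Appellate Stay Credit: +621 days → 17 October 2016.
Response Delay Deduction: −371 days → 12 October 2015.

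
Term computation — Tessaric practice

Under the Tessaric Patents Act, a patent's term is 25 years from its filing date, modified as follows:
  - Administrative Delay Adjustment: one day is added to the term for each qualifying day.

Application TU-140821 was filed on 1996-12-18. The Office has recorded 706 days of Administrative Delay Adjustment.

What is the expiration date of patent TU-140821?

November 24, 2023

Base term: filing date + 25 years → 18 December 2021.
Administrative Delay Adjustment: +706 days → 24 November 2023.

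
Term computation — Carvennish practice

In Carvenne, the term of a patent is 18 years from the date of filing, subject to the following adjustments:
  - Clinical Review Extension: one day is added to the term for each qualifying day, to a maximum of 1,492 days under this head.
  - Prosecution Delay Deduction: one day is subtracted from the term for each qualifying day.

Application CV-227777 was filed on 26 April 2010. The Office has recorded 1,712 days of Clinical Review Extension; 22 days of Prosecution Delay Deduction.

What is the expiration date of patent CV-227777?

Base term: filing date + 18 years → 26 April 2028.
Clinical Review Extension: 1712 days claimed exceeds the 1492-day cap, so +1492 days → 27 May 2032.
Prosecution Delay Deduction: −22 days → 5 May 2032.

2032-05-05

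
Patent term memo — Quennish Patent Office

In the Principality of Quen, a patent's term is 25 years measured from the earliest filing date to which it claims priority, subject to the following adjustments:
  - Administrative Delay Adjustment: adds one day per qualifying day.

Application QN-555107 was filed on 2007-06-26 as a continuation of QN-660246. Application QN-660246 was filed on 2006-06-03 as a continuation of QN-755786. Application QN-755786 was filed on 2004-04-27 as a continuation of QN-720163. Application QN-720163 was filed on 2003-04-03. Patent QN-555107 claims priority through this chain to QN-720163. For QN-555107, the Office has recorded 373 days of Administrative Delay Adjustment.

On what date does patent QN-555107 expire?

April 11, 2029

Earliest priority filing: 3 April 2003.
Base term: 3 April 2003 + 25 years → 3 April 2028.
Administrative Delay Adjustment: +373 days → 11 April 2029.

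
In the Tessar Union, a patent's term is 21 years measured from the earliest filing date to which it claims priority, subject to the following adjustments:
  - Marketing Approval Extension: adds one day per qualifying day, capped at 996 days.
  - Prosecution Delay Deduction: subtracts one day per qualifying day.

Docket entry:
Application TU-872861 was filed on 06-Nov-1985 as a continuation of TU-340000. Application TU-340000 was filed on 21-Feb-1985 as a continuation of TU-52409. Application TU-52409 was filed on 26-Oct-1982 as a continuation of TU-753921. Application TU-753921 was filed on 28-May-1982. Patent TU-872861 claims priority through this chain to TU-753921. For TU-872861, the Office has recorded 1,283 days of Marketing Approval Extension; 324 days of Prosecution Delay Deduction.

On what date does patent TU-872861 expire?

2005-03-30

Earliest priority filing: 28 May 1982.
Base term: 28 May 1982 + 21 years → 28 May 2003.
Marketing Approval Extension: 1283 days claimed exceeds the 996-day cap, so +996 days → 17 February 2006.
Prosecution Delay Deduction: −324 days → 30 March 2005.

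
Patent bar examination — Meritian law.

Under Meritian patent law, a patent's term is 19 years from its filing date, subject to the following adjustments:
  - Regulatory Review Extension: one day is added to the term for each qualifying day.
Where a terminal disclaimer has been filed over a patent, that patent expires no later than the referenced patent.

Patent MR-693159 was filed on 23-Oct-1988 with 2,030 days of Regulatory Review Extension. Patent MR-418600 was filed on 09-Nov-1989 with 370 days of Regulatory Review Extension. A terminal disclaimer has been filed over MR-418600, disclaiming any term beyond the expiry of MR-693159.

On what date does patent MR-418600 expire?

Natural term of MR-418600:
  Base: filing + 19 years → 9 November 2008.
  Regulatory Review Extension: +370 days → 14 November 2009.
Expiry of referenced patent MR-693159:
  Base: filing + 19 years → 23 October 2007.
  Regulatory Review Extension: +2030 days → 14 May 2013.
Terminal disclaimer: MR-418600 expires on the earlier of 14 November 2009 and 14 May 2013.

November 14, 2009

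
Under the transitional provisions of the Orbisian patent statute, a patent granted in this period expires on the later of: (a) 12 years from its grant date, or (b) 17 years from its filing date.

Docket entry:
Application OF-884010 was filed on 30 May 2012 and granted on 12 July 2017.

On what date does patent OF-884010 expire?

July 12, 2029

(a) grant + 12 years → 12 July 2029.
(b) filing + 17 years → 30 May 2029.
Later of the two: 12 July 2029.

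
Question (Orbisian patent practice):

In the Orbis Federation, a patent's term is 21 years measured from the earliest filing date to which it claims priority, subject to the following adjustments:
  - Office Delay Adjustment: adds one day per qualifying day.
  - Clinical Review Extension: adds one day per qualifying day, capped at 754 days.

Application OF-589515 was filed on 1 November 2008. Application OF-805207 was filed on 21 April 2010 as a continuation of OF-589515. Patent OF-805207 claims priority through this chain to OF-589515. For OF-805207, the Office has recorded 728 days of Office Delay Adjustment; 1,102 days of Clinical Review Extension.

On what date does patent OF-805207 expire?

Earliest priority filing: 1 November 2008.
Base term: 1 November 2008 + 21 years → 1 November 2029.
Office Delay Adjustment: +728 days → 30 October 2031.
Clinical Review Extension: 1102 days claimed exceeds the 754-day cap, so +754 days → 22 November 2033.

2033-11-22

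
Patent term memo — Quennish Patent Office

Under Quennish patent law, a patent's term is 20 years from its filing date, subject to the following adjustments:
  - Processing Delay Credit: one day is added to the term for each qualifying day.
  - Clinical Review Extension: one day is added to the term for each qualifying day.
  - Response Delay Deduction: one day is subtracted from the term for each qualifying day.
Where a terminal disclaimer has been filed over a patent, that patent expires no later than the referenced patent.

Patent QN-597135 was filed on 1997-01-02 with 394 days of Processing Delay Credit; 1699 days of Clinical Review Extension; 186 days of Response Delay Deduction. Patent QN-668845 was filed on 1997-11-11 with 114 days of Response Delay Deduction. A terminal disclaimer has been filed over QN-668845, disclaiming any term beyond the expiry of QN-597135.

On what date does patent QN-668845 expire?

2017-07-20

Natural term of QN-668845:
  Base: filing + 20 years → 11 November 2017.
  Response Delay Deduction: −114 days → 20 July 2017.
Expiry of referenced patent QN-597135:
  Base: filing + 20 years → 2 January 2017.
  Processing Delay Credit: +394 days → 31 January 2018.
  Clinical Review Extension: +1699 days → 26 September 2022.
  Response Delay Deduction: −186 days → 24 March 2022.
Terminal disclaimer: QN-668845 expires on the earlier of 20 July 2017 and 24 March 2022.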